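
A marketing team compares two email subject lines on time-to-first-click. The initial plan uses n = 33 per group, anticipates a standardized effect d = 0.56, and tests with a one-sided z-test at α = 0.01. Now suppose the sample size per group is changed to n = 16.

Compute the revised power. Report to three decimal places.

With n = 16 per group: δ = d·√(n/2) = 0.56 × √(16/2) = 1.5839. Critical value z_{0.01} = 2.326.
Revised power = Φ(δ − 2.326) = Φ(-0.742) = 0.2289.

Power ≈ 0.229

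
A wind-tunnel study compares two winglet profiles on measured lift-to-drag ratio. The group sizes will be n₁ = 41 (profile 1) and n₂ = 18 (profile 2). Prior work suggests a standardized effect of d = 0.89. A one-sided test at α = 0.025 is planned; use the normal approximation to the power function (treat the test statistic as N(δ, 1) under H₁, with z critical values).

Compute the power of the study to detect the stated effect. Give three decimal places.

Noncentrality parameter: δ = d / √(1/n₁ + 1/n₂) = 0.89 / √(1/41 + 1/18) = 3.1477
One-sided α = 0.025 → critical value z_{0.025} = 1.960.
Power = P(Z > 1.960 − δ) = Φ(1.188) = 0.8825.

Power ≈ 0.883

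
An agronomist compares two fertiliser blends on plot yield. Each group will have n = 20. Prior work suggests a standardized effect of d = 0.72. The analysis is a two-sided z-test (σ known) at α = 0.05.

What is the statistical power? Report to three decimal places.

Noncentrality parameter: δ = d·√(n/2) = 0.72 × √(20/2) = 2.2768
Two-sided α = 0.05 → critical value z_{0.025} = 1.960.
Power = Φ(δ − 1.960) + Φ(−δ − 1.960) = Φ(0.317) + Φ(-4.237) = 0.6243 + 0.0000 = 0.6243.

Power ≈ 0.624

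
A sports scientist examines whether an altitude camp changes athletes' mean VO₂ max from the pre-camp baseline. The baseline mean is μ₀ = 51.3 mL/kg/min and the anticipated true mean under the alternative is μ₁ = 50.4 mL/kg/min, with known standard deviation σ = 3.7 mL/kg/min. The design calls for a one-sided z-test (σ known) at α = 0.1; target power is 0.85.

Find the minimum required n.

Standardized effect: d = |μ₁ − μ₀| / σ = |50.4 − 51.3| / 3.7 = 0.2432
Set Φ(δ − 1.282) = 0.85; then δ − 1.282 = Φ⁻¹(0.85) = 1.036, giving δ = 2.318.
δ = d·√n ⇒ n = (δ/d)² = (2.318 / 0.2432)² = 90.81.
Rounding up, n = 91.

n = 91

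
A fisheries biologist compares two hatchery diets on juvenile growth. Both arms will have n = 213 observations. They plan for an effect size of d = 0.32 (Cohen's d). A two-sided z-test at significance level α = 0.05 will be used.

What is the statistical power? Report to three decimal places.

Power ≈ 0.910

Noncentrality parameter: δ = d·√(n/2) = 0.32 × √(213/2) = 3.3024
Two-sided α = 0.05 → critical value z_{0.025} = 1.960.
Power = Φ(δ − 1.960) + Φ(−δ − 1.960) = Φ(1.342) + Φ(-5.262) = 0.9103 + 0.0000 = 0.9103.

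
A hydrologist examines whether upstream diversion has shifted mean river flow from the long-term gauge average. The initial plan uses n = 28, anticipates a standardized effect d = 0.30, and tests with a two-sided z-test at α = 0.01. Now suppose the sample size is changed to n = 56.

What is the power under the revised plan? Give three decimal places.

With n = 56: δ = d·√n = 0.30 × √56 = 2.2450. Critical value z_{0.005} = 2.576.
Revised power = Φ(δ − 2.576) + Φ(−δ − 2.576) = Φ(-0.331) + Φ(-4.821) = 0.3704 + 0.0000 = 0.3704.

Power ≈ 0.370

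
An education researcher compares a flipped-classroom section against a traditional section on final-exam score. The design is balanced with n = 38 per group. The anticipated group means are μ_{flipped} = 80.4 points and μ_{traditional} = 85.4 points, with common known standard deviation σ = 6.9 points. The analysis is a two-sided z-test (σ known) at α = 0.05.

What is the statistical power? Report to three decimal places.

Power ≈ 0.885

Standardized effect: d = |μ_{flipped} − μ_{traditional}| / σ = |80.4 − 85.4| / 6.9 = 0.7246
Noncentrality parameter: δ = d·√(n/2) = 0.7246 × √(38/2) = 3.1586
Critical value for a two-sided test at α = 0.05: z_{α/2} = 1.960.
Power = Φ(δ − 1.960) + Φ(−δ − 1.960) = Φ(1.199) + Φ(-5.119) = 0.8847 + 0.0000 = 0.8847.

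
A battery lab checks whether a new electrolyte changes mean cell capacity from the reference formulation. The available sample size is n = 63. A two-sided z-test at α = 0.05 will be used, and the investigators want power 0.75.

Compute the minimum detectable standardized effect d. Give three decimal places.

d ≈ 0.332

Need Φ(δ − 1.960) = 0.75, so δ = 1.960 + 0.674 = 2.634.
(The second rejection-region term Φ(−δ − z_{α/2}) is negligible and dropped.)
δ = d·√n ⇒ d = δ/√n = 2.634/√63 = 0.3319.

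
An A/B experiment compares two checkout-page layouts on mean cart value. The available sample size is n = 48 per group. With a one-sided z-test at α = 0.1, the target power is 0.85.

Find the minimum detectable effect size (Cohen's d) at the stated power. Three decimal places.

Required noncentrality: δ = z_{0.1} + z_{0.15} = 1.282 + 1.036 = 2.318.
δ = d·√(n/2) ⇒ d = δ/√(n/2) = 2.318/√(48/2) = 0.4732.

d ≈ 0.473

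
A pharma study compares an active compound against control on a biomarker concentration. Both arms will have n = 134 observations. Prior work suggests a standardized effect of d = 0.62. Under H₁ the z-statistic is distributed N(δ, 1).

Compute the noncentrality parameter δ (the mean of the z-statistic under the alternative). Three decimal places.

δ = d·√(n/2) = 0.62 × √(134/2) = 5.0749

δ ≈ 5.075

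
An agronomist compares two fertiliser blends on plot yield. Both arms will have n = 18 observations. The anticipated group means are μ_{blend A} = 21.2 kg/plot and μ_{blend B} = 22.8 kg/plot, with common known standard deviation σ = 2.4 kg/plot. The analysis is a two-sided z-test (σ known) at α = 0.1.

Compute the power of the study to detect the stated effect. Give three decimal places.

Standardized effect: d = |μ_{blend A} − μ_{blend B}| / σ = |21.2 − 22.8| / 2.4 = 0.6667
Noncentrality parameter: δ = d·√(n/2) = 0.6667 × √(18/2) = 2.0000
Critical value for a two-sided test at α = 0.1: z_{α/2} = 1.645.
Power = Φ(δ − 1.645) + Φ(−δ − 1.645) = Φ(0.355) + Φ(-3.645) = 0.6388 + 0.0001 = 0.6389.

Power ≈ 0.639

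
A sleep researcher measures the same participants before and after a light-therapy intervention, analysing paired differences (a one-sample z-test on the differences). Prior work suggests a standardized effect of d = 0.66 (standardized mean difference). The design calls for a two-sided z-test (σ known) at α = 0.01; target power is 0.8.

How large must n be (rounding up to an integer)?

n = 27

Set Φ(δ − 2.576) = 0.8; then δ − 2.576 = Φ⁻¹(0.8) = 0.842, giving δ = 3.417.
(The Φ(−δ − z_{α/2}) term is vanishingly small for δ > 0 and is dropped in the standard sample-size formula.)
δ = d·√n ⇒ n = (δ/d)² = (3.417 / 0.66)² = 26.81.
Round up to the next whole unit.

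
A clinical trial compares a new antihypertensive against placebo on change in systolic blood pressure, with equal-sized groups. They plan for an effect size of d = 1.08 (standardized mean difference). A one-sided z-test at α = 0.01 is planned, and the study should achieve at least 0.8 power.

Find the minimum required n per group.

n = 18 per group

For power 0.8 need Φ(δ − z_{0.01}) = 0.8, so δ = z_{0.01} + z_{0.20} = 2.326 + 0.842 = 3.168.
δ = d·√(n/2) ⇒ n = 2(δ/d)² = 2 × (3.168 / 1.08)² = 17.21.
Round up to the next whole unit.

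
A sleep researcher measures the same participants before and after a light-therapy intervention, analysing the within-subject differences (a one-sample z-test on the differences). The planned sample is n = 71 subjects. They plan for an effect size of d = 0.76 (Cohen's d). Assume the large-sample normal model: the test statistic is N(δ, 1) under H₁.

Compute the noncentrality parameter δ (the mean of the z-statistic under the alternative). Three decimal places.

δ ≈ 6.404

δ = d·√n = 0.76 × √71 = 6.4039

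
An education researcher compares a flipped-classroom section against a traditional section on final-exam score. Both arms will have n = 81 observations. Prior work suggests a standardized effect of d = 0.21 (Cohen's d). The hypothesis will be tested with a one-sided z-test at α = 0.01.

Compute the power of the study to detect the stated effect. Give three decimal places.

Noncentrality parameter: λ = d·√(n/2) = 0.21 × √(81/2) = 1.3364
One-sided α = 0.01 → critical value z_{0.01} = 2.326.
Power = Φ(λ − 2.326) = Φ(-0.990) = 0.1611.

Power ≈ 0.161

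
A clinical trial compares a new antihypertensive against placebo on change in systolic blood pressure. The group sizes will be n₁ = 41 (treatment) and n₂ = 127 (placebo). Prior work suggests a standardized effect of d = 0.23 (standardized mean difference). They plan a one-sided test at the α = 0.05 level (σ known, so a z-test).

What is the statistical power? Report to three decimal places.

Power ≈ 0.358

Noncentrality parameter: δ = d / √(1/n₁ + 1/n₂) = 0.23 / √(1/41 + 1/127) = 1.2805
Critical value for a one-sided test at α = 0.05: z_α = 1.645.
Power = P(Z > 1.645 − δ) = Φ(-0.364) = 0.3578.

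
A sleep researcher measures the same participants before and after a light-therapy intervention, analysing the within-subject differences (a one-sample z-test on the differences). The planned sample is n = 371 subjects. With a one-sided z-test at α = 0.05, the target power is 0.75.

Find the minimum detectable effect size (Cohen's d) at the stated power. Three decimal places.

Need Φ(δ − 1.645) = 0.75, so δ = 1.645 + 0.674 = 2.319.
δ = d·√n ⇒ d = δ/√n = 2.319/√371 = 0.1204.

d ≈ 0.120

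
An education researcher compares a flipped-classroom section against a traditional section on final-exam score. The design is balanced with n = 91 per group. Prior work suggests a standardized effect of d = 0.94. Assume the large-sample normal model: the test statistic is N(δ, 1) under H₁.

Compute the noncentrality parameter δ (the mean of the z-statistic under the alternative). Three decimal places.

The noncentrality parameter scales effect size by the design's sample-size factor: δ = d·√(n/2) = 0.94 × √(91/2) = 6.3406

δ ≈ 6.341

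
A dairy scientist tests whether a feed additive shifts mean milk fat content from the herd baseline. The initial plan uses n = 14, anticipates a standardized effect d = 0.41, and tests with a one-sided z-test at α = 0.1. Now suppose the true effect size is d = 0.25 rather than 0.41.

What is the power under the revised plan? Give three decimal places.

Power ≈ 0.365

With d = 0.25: δ = d·√n = 0.25 × √14 = 0.9354. Critical value z_{0.1} = 1.282.
Revised power = P(Z > 1.282 − δ) = Φ(-0.346) = 0.3646.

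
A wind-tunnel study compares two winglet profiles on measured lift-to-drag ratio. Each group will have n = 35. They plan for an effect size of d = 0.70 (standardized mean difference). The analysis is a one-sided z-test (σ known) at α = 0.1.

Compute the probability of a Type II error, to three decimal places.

β ≈ 0.050

Noncentrality parameter: δ = d·√(n/2) = 0.70 × √(35/2) = 2.9283
One-sided α = 0.1 → critical value z_{0.1} = 1.282.
Power = P(Z > 1.282 − δ) = Φ(1.647) = 0.9502.
Type II error: β = 1 − power = 1 − 0.9502 = 0.0498.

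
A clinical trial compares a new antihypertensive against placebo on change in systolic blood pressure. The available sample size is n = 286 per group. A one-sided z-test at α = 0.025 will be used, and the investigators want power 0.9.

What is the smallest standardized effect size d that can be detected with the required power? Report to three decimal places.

d ≈ 0.271

Need Φ(δ − 1.960) = 0.9, so δ = 1.960 + 1.282 = 3.242.
δ = d·√(n/2) ⇒ d = δ/√(n/2) = 3.242/√(286/2) = 0.2711.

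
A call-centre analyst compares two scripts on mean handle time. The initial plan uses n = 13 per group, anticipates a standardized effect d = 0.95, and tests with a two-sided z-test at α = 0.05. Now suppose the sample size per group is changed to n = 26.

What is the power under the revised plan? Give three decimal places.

With n = 26 per group: δ = d·√(n/2) = 0.95 × √(26/2) = 3.4253. Critical value z_{0.025} = 1.960.
Revised power = Φ(δ − 1.960) + Φ(−δ − 1.960) = Φ(1.465) + Φ(-5.385) = 0.9286 + 0.0000 = 0.9286.

Power ≈ 0.929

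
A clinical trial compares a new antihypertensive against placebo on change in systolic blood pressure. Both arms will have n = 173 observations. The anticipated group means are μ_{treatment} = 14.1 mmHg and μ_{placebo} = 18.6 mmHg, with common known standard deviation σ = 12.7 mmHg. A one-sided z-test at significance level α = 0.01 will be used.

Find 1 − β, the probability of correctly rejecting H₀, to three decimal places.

Power ≈ 0.834

Standardized effect: d = |μ_{treatment} − μ_{placebo}| / σ = |14.1 − 18.6| / 12.7 = 0.3543
Noncentrality parameter: δ = d·√(n/2) = 0.3543 × √(173/2) = 3.2955
Critical value for a one-sided test at α = 0.01: z_α = 2.326.
Power = Φ(δ − 2.326) = Φ(0.969) = 0.8338.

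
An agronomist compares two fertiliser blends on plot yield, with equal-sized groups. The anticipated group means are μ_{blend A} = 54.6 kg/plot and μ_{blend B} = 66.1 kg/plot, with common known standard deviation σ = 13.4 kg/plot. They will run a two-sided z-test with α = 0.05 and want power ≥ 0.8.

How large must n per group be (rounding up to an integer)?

n = 22 per group

Standardized effect: d = |μ_{blend A} − μ_{blend B}| / σ = |54.6 − 66.1| / 13.4 = 0.8582
Set Φ(δ − 1.960) = 0.8; then δ − 1.960 = Φ⁻¹(0.8) = 0.842, giving δ = 2.802.
(The Φ(−δ − z_{α/2}) term is vanishingly small for δ > 0 and is dropped in the standard sample-size formula.)
δ = d·√(n/2) ⇒ n = 2(δ/d)² = 2 × (2.802 / 0.8582)² = 21.31.
Rounding up, n = 22 per group.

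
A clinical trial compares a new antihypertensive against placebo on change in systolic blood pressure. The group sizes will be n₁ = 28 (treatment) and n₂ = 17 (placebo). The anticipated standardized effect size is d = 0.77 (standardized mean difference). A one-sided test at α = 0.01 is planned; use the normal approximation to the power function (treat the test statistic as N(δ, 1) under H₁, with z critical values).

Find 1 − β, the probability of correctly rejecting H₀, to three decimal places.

Power ≈ 0.571

Noncentrality parameter: δ = d / √(1/n₁ + 1/n₂) = 0.77 / √(1/28 + 1/17) = 2.5043
One-sided α = 0.01 → critical value z_{0.01} = 2.326.
Power = Φ(δ − 2.326) = Φ(0.178) = 0.5706.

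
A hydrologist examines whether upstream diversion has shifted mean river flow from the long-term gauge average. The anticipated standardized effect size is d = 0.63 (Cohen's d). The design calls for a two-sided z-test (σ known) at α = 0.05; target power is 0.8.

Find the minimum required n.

n = 20

Set Φ(δ − 1.960) = 0.8; then δ − 1.960 = Φ⁻¹(0.8) = 0.842, giving δ = 2.802.
(For δ > 0 the lower-tail rejection region contributes negligibly to power, so the one-term inversion is standard.)
δ = d·√n ⇒ n = (δ/d)² = (2.802 / 0.63)² = 19.78.
Rounding up, n = 20.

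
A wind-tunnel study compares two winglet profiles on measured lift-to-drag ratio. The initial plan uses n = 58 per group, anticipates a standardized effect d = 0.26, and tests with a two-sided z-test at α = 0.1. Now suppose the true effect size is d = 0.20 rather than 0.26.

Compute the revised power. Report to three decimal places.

With d = 0.20: δ = d·√(n/2) = 0.20 × √(58/2) = 1.0770. Critical value z_{0.05} = 1.645.
Revised power = Φ(δ − 1.645) + Φ(−δ − 1.645) = Φ(-0.568) + Φ(-2.722) = 0.2851 + 0.0032 = 0.2883.

Power ≈ 0.288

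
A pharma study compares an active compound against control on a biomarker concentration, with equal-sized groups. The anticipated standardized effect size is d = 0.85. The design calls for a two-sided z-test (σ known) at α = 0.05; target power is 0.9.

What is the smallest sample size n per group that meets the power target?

n = 30 per group

For power 0.9 need Φ(δ − z_{0.025}) = 0.9, so δ = z_{0.025} + z_{0.10} = 1.960 + 1.282 = 3.242.
(Ignoring the negligible lower-tail rejection probability gives the usual closed-form inversion.)
δ = d·√(n/2) ⇒ n = 2(δ/d)² = 2 × (3.242 / 0.85)² = 29.09.
Round up to the next whole unit.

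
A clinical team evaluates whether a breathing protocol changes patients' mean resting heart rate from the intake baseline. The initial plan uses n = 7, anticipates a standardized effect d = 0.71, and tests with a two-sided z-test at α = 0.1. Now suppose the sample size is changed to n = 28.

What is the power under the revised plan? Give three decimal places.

With n = 28: δ = d·√n = 0.71 × √28 = 3.7570. Critical value z_{0.05} = 1.645.
Revised power = Φ(δ − 1.645) + Φ(−δ − 1.645) = Φ(2.112) + Φ(-5.402) = 0.9827 + 0.0000 = 0.9827.

Power ≈ 0.983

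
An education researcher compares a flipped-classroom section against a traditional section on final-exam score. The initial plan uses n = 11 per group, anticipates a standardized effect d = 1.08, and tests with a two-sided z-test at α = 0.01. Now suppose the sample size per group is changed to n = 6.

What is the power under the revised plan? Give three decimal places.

Power ≈ 0.240

With n = 6 per group: δ = d·√(n/2) = 1.08 × √(6/2) = 1.8706. Critical value z_{0.005} = 2.576.
Revised power = Φ(δ − 2.576) + Φ(−δ − 2.576) = Φ(-0.705) + Φ(-4.446) = 0.2403 + 0.0000 = 0.2403.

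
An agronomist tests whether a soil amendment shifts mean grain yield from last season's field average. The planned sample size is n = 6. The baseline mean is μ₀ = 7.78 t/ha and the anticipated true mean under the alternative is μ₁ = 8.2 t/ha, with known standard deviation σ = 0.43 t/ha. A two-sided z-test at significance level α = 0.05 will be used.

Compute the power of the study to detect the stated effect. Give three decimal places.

Power ≈ 0.667

Standardized effect: d = |μ₁ − μ₀| / σ = |8.2 − 7.78| / 0.43 = 0.9767
Noncentrality parameter: δ = d·√n = 0.9767 × √6 = 2.3925
Two-sided α = 0.05 → critical value z_{0.025} = 1.960.
Power = Φ(δ − 1.960) + Φ(−δ − 1.960) = Φ(0.433) + Φ(-4.352) = 0.6673 + 0.0000 = 0.6673.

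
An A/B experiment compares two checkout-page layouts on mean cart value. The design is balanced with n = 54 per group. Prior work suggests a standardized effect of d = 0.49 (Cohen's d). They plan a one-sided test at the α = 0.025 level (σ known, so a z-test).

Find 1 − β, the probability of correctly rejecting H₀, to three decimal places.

Power ≈ 0.721

Noncentrality parameter: δ = d·√(n/2) = 0.49 × √(54/2) = 2.5461
Critical value for a one-sided test at α = 0.025: z_α = 1.960.
Power = Φ(δ − 1.960) = Φ(0.586) = 0.7211.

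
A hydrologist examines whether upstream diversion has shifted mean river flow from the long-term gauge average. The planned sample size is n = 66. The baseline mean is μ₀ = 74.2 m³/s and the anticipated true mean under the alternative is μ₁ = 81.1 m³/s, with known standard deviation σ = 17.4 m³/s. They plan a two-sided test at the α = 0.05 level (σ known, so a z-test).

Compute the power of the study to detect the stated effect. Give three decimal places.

Standardized effect: d = |μ₁ − μ₀| / σ = |81.1 − 74.2| / 17.4 = 0.3966
Noncentrality parameter: δ = d·√n = 0.3966 × √66 = 3.2216
Two-sided α = 0.05 → critical value z_{0.025} = 1.960.
Power = Φ(δ − 1.960) + Φ(−δ − 1.960) = Φ(1.262) + Φ(-5.182) = 0.8965 + 0.0000 = 0.8965.

Power ≈ 0.896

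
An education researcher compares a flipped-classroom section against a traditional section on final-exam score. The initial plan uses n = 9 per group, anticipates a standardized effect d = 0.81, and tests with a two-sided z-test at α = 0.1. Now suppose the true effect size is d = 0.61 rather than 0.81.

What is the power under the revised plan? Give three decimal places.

With d = 0.61: δ = d·√(n/2) = 0.61 × √(9/2) = 1.2940. Critical value z_{0.05} = 1.645.
Revised power = Φ(δ − 1.645) + Φ(−δ − 1.645) = Φ(-0.351) + Φ(-2.939) = 0.3629 + 0.0016 = 0.3645.

Power ≈ 0.364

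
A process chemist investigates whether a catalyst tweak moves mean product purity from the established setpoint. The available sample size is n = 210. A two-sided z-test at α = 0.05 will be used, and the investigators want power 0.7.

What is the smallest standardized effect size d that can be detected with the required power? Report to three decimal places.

d ≈ 0.171

Need Φ(δ − 1.960) = 0.7, so δ = 1.960 + 0.524 = 2.484.
(Lower-tail contribution to power is negligible for δ > 0.)
δ = d·√n ⇒ d = δ/√n = 2.484/√210 = 0.1714.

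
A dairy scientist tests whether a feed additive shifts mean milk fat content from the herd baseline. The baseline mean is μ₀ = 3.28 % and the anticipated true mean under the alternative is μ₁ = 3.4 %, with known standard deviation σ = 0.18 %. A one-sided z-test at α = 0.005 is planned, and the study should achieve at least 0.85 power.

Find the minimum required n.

Standardized effect: d = |μ₁ − μ₀| / σ = |3.4 − 3.28| / 0.18 = 0.6667
For power 0.85 need Φ(δ − z_{0.005}) = 0.85, so δ = z_{0.005} + z_{0.15} = 2.576 + 1.036 = 3.612.
δ = d·√n ⇒ n = (δ/d)² = (3.612 / 0.6667)² = 29.36.
Round up to the next whole unit.

n = 30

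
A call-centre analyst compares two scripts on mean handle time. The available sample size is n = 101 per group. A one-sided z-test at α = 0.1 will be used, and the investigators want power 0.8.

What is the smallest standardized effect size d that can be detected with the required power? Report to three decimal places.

d ≈ 0.299

Required noncentrality: δ = z_{0.1} + z_{0.20} = 1.282 + 0.842 = 2.123.
δ = d·√(n/2) ⇒ d = δ/√(n/2) = 2.123/√(101/2) = 0.2988.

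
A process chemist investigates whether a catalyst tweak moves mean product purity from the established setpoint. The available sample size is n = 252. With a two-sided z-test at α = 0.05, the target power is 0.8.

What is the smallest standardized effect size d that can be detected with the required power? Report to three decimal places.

Required noncentrality: δ = z_{0.025} + z_{0.20} = 1.960 + 0.842 = 2.802.
(Lower-tail contribution to power is negligible for δ > 0.)
δ = d·√n ⇒ d = δ/√n = 2.802/√252 = 0.1765.

d ≈ 0.176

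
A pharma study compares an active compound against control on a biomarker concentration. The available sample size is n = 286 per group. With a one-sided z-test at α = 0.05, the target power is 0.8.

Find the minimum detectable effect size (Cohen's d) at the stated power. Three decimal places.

Required noncentrality: δ = z_{0.05} + z_{0.20} = 1.645 + 0.842 = 2.486.
δ = d·√(n/2) ⇒ d = δ/√(n/2) = 2.486/√(286/2) = 0.2079.

d ≈ 0.208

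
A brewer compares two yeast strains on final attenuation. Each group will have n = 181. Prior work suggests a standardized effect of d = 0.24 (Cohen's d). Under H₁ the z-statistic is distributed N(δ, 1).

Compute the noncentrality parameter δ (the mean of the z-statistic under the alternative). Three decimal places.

δ ≈ 2.283

δ = d·√(n/2) = 0.24 × √(181/2) = 2.2832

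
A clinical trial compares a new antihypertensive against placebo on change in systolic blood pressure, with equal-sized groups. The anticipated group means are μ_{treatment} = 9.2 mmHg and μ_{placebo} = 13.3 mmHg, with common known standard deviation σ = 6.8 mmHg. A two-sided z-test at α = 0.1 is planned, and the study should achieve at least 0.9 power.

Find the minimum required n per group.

n = 48 per group

Standardized effect: d = |μ_{treatment} − μ_{placebo}| / σ = |9.2 − 13.3| / 6.8 = 0.6029
Set Φ(δ − 1.645) = 0.9; then δ − 1.645 = Φ⁻¹(0.9) = 1.282, giving δ = 2.926.
(For δ > 0 the lower-tail rejection region contributes negligibly to power, so the one-term inversion is standard.)
δ = d·√(n/2) ⇒ n = 2(δ/d)² = 2 × (2.926 / 0.6029)² = 47.11.
Rounding up, n = 48 per group.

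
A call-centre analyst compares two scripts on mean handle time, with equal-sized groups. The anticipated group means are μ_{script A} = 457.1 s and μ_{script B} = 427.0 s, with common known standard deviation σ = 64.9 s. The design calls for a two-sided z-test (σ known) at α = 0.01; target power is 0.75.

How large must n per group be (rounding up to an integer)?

Standardized effect: d = |μ_{script A} − μ_{script B}| / σ = |457.1 − 427.0| / 64.9 = 0.4638
Set Φ(δ − 2.576) = 0.75; then δ − 2.576 = Φ⁻¹(0.75) = 0.674, giving δ = 3.250.
(The Φ(−δ − z_{α/2}) term is vanishingly small for δ > 0 and is dropped in the standard sample-size formula.)
δ = d·√(n/2) ⇒ n = 2(δ/d)² = 2 × (3.250 / 0.4638)² = 98.23.
Round up to the next whole unit.

n = 99 per group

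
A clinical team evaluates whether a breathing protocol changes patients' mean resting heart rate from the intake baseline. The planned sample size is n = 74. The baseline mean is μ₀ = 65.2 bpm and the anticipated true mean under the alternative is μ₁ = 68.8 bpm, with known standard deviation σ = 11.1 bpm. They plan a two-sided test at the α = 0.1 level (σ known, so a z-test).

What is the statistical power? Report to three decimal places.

Standardized effect: d = |μ₁ − μ₀| / σ = |68.8 − 65.2| / 11.1 = 0.3243
Noncentrality parameter: δ = d·√n = 0.3243 × √74 = 2.7899
Two-sided α = 0.1 → critical value z_{0.05} = 1.645.
Power = Φ(δ − 1.645) + Φ(−δ − 1.645) = Φ(1.145) + Φ(-4.435) = 0.8739 + 0.0000 = 0.8739.

Power ≈ 0.874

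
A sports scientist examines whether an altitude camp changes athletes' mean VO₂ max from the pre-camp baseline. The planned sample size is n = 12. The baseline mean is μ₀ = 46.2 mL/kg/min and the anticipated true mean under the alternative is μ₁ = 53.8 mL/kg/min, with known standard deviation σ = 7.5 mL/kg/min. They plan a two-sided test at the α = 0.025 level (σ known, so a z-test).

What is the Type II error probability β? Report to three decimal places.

β ≈ 0.102

Standardized effect: d = |μ₁ − μ₀| / σ = |53.8 − 46.2| / 7.5 = 1.0133
Noncentrality parameter: δ = d·√n = 1.0133 × √12 = 3.5103
Critical value for a two-sided test at α = 0.025: z_{α/2} = 2.241.
Power = Φ(δ − 2.241) + Φ(−δ − 2.241) = Φ(1.269) + Φ(-5.752) = 0.8978 + 0.0000 = 0.8978.
Type II error: β = 1 − power = 1 − 0.8978 = 0.1022.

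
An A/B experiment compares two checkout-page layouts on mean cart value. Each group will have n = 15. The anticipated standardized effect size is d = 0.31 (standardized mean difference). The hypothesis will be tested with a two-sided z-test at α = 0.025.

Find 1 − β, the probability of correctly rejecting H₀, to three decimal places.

Noncentrality parameter: δ = d·√(n/2) = 0.31 × √(15/2) = 0.8490
Critical value for a two-sided test at α = 0.025: z_{α/2} = 2.241.
Power = Φ(δ − 2.241) + Φ(−δ − 2.241) = Φ(-1.392) + Φ(-3.090) = 0.0819 + 0.0010 = 0.0829.

Power ≈ 0.083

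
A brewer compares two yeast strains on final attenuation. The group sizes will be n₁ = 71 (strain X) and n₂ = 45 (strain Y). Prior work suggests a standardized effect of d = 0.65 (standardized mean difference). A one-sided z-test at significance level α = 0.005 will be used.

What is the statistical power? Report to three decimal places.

Noncentrality parameter: δ = d / √(1/n₁ + 1/n₂) = 0.65 / √(1/71 + 1/45) = 3.4113
One-sided α = 0.005 → critical value z_{0.005} = 2.576.
Power = P(Z > 2.576 − δ) = Φ(0.835) = 0.7983.

Power ≈ 0.798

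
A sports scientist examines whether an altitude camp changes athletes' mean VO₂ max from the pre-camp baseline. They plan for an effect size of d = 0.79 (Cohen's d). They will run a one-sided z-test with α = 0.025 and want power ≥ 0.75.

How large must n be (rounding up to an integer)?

n = 12

For power 0.75 need Φ(δ − z_{0.025}) = 0.75, so δ = z_{0.025} + z_{0.25} = 1.960 + 0.674 = 2.634.
δ = d·√n ⇒ n = (δ/d)² = (2.634 / 0.79)² = 11.12.
Rounding up, n = 12.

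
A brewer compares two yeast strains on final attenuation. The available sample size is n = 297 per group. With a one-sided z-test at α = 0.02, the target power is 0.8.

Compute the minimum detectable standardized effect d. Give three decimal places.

Need Φ(δ − 2.054) = 0.8, so δ = 2.054 + 0.842 = 2.895.
δ = d·√(n/2) ⇒ d = δ/√(n/2) = 2.895/√(297/2) = 0.2376.

d ≈ 0.238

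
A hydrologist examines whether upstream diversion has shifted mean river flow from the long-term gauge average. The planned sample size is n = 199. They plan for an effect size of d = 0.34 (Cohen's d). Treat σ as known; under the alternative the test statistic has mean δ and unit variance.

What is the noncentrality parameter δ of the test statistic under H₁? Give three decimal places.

δ ≈ 4.796

The noncentrality parameter scales effect size by the design's sample-size factor: δ = d·√n = 0.34 × √199 = 4.7963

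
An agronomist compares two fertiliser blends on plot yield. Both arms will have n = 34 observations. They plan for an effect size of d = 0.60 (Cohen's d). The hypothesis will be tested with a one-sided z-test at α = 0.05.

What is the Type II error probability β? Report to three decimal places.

β ≈ 0.204

Noncentrality parameter: λ = d·√(n/2) = 0.60 × √(34/2) = 2.4739
Critical value for a one-sided test at α = 0.05: z_α = 1.645.
Power = P(Z > 1.645 − λ) = Φ(0.829) = 0.7965.
Type II error: β = 1 − power = 1 − 0.7965 = 0.2035.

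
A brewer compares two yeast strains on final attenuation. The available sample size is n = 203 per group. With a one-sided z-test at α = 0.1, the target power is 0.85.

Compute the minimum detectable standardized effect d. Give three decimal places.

Required noncentrality: δ = z_{0.1} + z_{0.15} = 1.282 + 1.036 = 2.318.
δ = d·√(n/2) ⇒ d = δ/√(n/2) = 2.318/√(203/2) = 0.2301.

d ≈ 0.230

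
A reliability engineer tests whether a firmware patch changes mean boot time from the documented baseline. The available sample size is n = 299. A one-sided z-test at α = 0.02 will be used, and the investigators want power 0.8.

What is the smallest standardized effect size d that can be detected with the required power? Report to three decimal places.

d ≈ 0.167

Need Φ(δ − 2.054) = 0.8, so δ = 2.054 + 0.842 = 2.895.
δ = d·√n ⇒ d = δ/√n = 2.895/√299 = 0.1674.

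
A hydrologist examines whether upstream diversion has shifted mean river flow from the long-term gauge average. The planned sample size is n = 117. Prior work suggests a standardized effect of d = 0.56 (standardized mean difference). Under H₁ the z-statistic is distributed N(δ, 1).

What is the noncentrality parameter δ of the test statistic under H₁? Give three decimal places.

The noncentrality parameter scales effect size by the design's sample-size factor: δ = d·√n = 0.56 × √117 = 6.0573

δ ≈ 6.057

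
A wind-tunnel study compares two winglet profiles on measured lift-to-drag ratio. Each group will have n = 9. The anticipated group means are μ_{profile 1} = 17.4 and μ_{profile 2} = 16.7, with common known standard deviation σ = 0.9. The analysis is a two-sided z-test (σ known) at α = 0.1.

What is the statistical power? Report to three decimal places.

Power ≈ 0.503

Standardized effect: d = |μ_{profile 1} − μ_{profile 2}| / σ = |17.4 − 16.7| / 0.9 = 0.7778
Noncentrality parameter: δ = d·√(n/2) = 0.7778 × √(9/2) = 1.6499
Critical value for a two-sided test at α = 0.1: z_{α/2} = 1.645.
Power = Φ(δ − 1.645) + Φ(−δ − 1.645) = Φ(0.005) + Φ(-3.295) = 0.5020 + 0.0005 = 0.5025.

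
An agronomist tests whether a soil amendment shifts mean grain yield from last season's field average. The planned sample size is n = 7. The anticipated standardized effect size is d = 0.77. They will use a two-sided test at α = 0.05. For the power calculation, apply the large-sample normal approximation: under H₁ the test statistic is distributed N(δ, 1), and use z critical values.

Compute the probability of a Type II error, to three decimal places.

β ≈ 0.469

Noncentrality parameter: δ = d·√n = 0.77 × √7 = 2.0372
Critical value for a two-sided test at α = 0.05: z_{α/2} = 1.960.
Power = Φ(δ − 1.960) + Φ(−δ − 1.960) = Φ(0.077) + Φ(-3.997) = 0.5308 + 0.0000 = 0.5308.
Type II error: β = 1 − power = 1 − 0.5308 = 0.4692.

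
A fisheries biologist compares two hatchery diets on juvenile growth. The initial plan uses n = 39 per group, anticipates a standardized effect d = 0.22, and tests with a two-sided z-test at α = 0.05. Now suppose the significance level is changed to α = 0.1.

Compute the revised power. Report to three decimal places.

Power ≈ 0.255

δ = d·√(n/2) = 0.22 × √(39/2) = 0.9715 (unchanged). New critical value: z_{0.05} = 1.645.
Revised power = Φ(δ − 1.645) + Φ(−δ − 1.645) = Φ(-0.673) + Φ(-2.616) = 0.2504 + 0.0044 = 0.2548.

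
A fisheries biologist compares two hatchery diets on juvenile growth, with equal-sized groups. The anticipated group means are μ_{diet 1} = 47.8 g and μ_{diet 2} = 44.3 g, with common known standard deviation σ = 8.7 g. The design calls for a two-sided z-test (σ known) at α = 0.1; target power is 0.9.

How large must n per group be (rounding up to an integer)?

Standardized effect: d = |μ_{diet 1} − μ_{diet 2}| / σ = |47.8 − 44.3| / 8.7 = 0.4023
Set Φ(δ − 1.645) = 0.9; then δ − 1.645 = Φ⁻¹(0.9) = 1.282, giving δ = 2.926.
(For δ > 0 the lower-tail rejection region contributes negligibly to power, so the one-term inversion is standard.)
δ = d·√(n/2) ⇒ n = 2(δ/d)² = 2 × (2.926 / 0.4023)² = 105.83.
Rounding up, n = 106 per group.

n = 106 per group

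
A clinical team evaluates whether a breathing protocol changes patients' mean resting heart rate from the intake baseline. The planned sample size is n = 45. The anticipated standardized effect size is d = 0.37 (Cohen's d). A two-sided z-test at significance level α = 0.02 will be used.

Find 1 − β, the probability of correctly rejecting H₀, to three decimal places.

Power ≈ 0.562

Noncentrality parameter: λ = d·√n = 0.37 × √45 = 2.4820
Two-sided α = 0.02 → critical value z_{0.01} = 2.326.
Power = Φ(λ − 2.326) + Φ(−λ − 2.326) = Φ(0.156) + Φ(-4.808) = 0.5619 + 0.0000 = 0.5619.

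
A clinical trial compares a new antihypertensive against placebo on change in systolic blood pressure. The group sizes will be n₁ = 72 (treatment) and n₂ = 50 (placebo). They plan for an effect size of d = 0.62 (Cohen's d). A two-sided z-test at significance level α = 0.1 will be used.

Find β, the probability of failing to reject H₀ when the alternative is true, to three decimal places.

Noncentrality parameter: δ = d / √(1/n₁ + 1/n₂) = 0.62 / √(1/72 + 1/50) = 3.3679
Two-sided α = 0.1 → critical value z_{0.05} = 1.645.
Power = Φ(δ − 1.645) + Φ(−δ − 1.645) = Φ(1.723) + Φ(-5.013) = 0.9576 + 0.0000 = 0.9576.
Type II error: β = 1 − power = 1 − 0.9576 = 0.0424.

β ≈ 0.042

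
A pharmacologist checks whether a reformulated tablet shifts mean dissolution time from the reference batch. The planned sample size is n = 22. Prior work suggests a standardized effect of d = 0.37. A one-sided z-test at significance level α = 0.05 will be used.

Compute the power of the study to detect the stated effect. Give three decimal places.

Power ≈ 0.536

Noncentrality parameter: λ = d·√n = 0.37 × √22 = 1.7355
One-sided α = 0.05 → critical value z_{0.05} = 1.645.
Power = P(Z > 1.645 − λ) = Φ(0.091) = 0.5361.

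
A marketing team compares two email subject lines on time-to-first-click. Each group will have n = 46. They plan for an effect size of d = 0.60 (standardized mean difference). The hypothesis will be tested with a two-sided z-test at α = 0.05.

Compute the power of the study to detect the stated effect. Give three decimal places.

Noncentrality parameter: δ = d·√(n/2) = 0.60 × √(46/2) = 2.8775
Two-sided α = 0.05 → critical value z_{0.025} = 1.960.
Power = Φ(δ − 1.960) + Φ(−δ − 1.960) = Φ(0.918) + Φ(-4.837) = 0.8206 + 0.0000 = 0.8206.

Power ≈ 0.821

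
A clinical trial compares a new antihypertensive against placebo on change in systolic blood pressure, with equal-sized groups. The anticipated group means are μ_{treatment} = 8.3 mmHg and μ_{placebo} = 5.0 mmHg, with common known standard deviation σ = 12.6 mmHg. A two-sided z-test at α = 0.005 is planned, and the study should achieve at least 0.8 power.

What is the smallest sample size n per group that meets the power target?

Standardized effect: d = |μ_{treatment} − μ_{placebo}| / σ = |8.3 − 5.0| / 12.6 = 0.2619
Set Φ(δ − 2.807) = 0.8; then δ − 2.807 = Φ⁻¹(0.8) = 0.842, giving δ = 3.649.
(The Φ(−δ − z_{α/2}) term is vanishingly small for δ > 0 and is dropped in the standard sample-size formula.)
δ = d·√(n/2) ⇒ n = 2(δ/d)² = 2 × (3.649 / 0.2619)² = 388.16.
Rounding up, n = 389 per group.

n = 389 per group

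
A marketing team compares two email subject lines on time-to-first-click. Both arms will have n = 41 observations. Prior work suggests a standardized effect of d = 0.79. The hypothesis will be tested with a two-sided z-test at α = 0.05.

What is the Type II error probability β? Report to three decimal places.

Noncentrality parameter: δ = d·√(n/2) = 0.79 × √(41/2) = 3.5769
Two-sided α = 0.05 → critical value z_{0.025} = 1.960.
Power = Φ(δ − 1.960) + Φ(−δ − 1.960) = Φ(1.617) + Φ(-5.537) = 0.9471 + 0.0000 = 0.9471.
Type II error: β = 1 − power = 1 − 0.9471 = 0.0529.

β ≈ 0.053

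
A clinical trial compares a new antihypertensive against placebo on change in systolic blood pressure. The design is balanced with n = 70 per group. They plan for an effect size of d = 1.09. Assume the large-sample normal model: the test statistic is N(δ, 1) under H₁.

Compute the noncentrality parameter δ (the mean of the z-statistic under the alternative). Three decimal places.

The noncentrality parameter scales effect size by the design's sample-size factor: δ = d·√(n/2) = 1.09 × √(70/2) = 6.4485

δ ≈ 6.449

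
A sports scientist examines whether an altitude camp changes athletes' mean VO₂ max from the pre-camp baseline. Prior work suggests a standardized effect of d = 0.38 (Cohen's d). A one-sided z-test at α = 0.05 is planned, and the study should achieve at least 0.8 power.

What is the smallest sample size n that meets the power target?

n = 43

For power 0.8 need Φ(δ − z_{0.05}) = 0.8, so δ = z_{0.05} + z_{0.20} = 1.645 + 0.842 = 2.486.
δ = d·√n ⇒ n = (δ/d)² = (2.486 / 0.38)² = 42.82.
Rounding up, n = 43.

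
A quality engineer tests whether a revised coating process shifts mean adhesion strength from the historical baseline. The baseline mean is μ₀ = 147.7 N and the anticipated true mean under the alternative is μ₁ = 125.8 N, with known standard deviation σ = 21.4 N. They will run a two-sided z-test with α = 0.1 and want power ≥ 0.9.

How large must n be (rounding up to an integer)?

n = 9

Standardized effect: d = |μ₁ − μ₀| / σ = |125.8 − 147.7| / 21.4 = 1.0234
For power 0.9 need Φ(δ − z_{0.05}) = 0.9, so δ = z_{0.05} + z_{0.10} = 1.645 + 1.282 = 2.926.
(Ignoring the negligible lower-tail rejection probability gives the usual closed-form inversion.)
δ = d·√n ⇒ n = (δ/d)² = (2.926 / 1.0234)² = 8.18.
Round up to the next whole unit.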